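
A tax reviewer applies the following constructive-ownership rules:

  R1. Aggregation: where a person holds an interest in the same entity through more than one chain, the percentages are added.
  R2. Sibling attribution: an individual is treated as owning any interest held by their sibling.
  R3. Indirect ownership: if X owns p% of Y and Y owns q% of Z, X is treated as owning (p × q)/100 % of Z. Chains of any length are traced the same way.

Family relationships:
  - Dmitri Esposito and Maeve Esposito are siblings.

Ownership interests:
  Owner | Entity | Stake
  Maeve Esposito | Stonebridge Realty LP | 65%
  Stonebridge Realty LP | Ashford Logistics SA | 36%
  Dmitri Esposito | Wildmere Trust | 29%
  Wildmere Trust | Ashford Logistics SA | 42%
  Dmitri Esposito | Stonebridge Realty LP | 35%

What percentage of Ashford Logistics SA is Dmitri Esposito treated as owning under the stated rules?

By sibling attribution (R2), Dmitri Esposito is treated as also owning Maeve Esposito's interest in Stonebridge Realty LP, giving 35% + 65% = 100%.
Chain via Wildmere Trust (R3): 29% × 42% = 12.18% of Ashford Logistics SA.
Chain via Stonebridge Realty LP (R3): 100% × 36% = 36% of Ashford Logistics SA.
Aggregating (R1): 12.18% + 36% = 48.18%.

48.18%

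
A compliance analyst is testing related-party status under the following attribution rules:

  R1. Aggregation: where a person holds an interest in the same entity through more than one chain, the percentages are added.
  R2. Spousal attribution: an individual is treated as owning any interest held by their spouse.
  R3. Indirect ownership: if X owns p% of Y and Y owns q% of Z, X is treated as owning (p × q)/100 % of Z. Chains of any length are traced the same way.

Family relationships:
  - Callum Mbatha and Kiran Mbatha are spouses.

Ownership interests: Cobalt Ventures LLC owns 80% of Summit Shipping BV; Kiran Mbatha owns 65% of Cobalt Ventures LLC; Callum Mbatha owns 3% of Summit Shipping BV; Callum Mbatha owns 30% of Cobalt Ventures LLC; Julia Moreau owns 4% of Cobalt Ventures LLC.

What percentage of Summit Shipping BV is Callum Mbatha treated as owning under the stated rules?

79%

By spousal attribution (R2), Callum Mbatha is treated as also owning Kiran Mbatha's interest in Cobalt Ventures LLC, giving 30% + 65% = 95%.
Chain via Cobalt Ventures LLC (R3): 95% × 80% = 76% of Summit Shipping BV.
Direct interest in Summit Shipping BV: 3%.
Aggregating (R1): 76% + 3% = 79%.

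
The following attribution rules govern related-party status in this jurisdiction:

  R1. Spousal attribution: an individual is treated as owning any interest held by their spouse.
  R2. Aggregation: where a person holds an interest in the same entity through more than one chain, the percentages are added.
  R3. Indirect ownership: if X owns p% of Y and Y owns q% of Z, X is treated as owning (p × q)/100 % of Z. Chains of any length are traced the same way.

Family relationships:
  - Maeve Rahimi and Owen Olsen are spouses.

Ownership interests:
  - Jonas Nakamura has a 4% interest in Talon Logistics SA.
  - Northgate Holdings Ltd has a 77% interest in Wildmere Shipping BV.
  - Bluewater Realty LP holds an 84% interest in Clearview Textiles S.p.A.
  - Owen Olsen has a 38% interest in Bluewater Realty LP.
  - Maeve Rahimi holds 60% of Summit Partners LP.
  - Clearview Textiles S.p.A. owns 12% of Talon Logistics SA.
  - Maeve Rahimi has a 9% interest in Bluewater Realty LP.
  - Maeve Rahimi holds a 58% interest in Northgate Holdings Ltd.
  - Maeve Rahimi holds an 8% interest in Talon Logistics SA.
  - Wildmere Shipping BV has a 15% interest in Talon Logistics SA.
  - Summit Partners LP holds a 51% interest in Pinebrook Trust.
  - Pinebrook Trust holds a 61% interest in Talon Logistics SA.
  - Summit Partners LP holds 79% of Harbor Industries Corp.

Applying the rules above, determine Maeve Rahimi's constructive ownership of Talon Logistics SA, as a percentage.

38.1026%

By spousal attribution (R1), Maeve Rahimi is treated as also owning Owen Olsen's interest in Bluewater Realty LP, giving 9% + 38% = 47%.
Chain via Summit Partners LP → Pinebrook Trust (R3): 60% × 51% × 61% = 18.666% of Talon Logistics SA.
Chain via Bluewater Realty LP → Clearview Textiles S.p.A. (R3): 47% × 84% × 12% = 4.7376% of Talon Logistics SA.
Chain via Northgate Holdings Ltd → Wildmere Shipping BV (R3): 58% × 77% × 15% = 6.699% of Talon Logistics SA.
Direct interest in Talon Logistics SA: 8%.
Aggregating (R2): 18.666% + 4.7376% + 6.699% + 8% = 38.1026%.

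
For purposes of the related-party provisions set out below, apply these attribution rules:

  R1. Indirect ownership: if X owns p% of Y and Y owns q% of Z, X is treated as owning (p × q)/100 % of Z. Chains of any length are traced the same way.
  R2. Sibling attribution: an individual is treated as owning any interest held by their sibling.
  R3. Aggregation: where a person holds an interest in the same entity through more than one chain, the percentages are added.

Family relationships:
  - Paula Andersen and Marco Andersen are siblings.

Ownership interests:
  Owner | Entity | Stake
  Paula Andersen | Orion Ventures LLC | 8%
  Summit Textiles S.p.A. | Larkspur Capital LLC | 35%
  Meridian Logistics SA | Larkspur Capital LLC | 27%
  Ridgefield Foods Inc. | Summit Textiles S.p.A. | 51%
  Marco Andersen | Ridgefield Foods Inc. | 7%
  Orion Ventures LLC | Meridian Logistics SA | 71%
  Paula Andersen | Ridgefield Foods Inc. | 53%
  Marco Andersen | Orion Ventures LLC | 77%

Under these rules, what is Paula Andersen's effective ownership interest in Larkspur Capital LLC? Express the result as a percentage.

By sibling attribution (R2), Paula Andersen is treated as also owning Marco Andersen's interest in Ridgefield Foods Inc, giving 53% + 7% = 60%.
By sibling attribution (R2), Paula Andersen is treated as also owning Marco Andersen's interest in Orion Ventures LLC, giving 8% + 77% = 85%.
Chain via Ridgefield Foods Inc. → Summit Textiles S.p.A. (R1): 60% × 51% × 35% = 10.71% of Larkspur Capital LLC.
Chain via Orion Ventures LLC → Meridian Logistics SA (R1): 85% × 71% × 27% = 16.2945% of Larkspur Capital LLC.
Aggregating (R3): 10.71% + 16.2945% = 27.0045%.

27.0045%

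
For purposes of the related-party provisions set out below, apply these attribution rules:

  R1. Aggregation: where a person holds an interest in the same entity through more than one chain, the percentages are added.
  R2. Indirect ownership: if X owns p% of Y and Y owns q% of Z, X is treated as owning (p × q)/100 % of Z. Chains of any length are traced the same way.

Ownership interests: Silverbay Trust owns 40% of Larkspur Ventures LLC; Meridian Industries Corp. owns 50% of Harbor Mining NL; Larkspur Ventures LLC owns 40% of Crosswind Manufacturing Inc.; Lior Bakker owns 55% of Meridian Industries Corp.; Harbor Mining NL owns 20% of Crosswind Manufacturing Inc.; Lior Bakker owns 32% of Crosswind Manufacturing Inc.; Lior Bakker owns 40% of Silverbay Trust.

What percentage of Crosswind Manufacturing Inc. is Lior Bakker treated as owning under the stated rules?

Chain via Silverbay Trust → Larkspur Ventures LLC (R2): 40% × 40% × 40% = 6.4% of Crosswind Manufacturing Inc.
Chain via Meridian Industries Corp. → Harbor Mining NL (R2): 55% × 50% × 20% = 5.5% of Crosswind Manufacturing Inc.
Direct interest in Crosswind Manufacturing Inc: 32%.
Aggregating (R1): 6.4% + 5.5% + 32% = 43.9%.

43.9%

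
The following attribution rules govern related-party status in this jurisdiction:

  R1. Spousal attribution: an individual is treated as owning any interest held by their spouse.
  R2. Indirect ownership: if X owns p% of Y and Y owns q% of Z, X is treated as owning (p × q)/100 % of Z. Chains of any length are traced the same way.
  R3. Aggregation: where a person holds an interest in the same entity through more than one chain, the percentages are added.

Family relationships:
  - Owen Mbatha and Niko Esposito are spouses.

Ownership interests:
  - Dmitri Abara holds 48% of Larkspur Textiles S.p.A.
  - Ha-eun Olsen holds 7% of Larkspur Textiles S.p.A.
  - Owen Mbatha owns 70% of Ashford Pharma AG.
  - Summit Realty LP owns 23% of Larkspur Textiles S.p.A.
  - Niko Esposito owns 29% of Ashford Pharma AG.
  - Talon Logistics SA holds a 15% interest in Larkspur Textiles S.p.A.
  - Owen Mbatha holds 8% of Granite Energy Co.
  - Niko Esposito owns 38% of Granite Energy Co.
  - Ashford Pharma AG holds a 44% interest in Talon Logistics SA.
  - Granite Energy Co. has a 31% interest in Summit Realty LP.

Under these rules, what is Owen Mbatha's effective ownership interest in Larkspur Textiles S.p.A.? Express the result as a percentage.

By spousal attribution (R1), Owen Mbatha is treated as also owning Niko Esposito's interest in Granite Energy Co, giving 8% + 38% = 46%.
By spousal attribution (R1), Owen Mbatha is treated as also owning Niko Esposito's interest in Ashford Pharma AG, giving 70% + 29% = 99%.
Chain via Granite Energy Co. → Summit Realty LP (R2): 46% × 31% × 23% = 3.2798% of Larkspur Textiles S.p.A.
Chain via Ashford Pharma AG → Talon Logistics SA (R2): 99% × 44% × 15% = 6.534% of Larkspur Textiles S.p.A.
Aggregating (R3): 3.2798% + 6.534% = 9.8138%.

9.8138%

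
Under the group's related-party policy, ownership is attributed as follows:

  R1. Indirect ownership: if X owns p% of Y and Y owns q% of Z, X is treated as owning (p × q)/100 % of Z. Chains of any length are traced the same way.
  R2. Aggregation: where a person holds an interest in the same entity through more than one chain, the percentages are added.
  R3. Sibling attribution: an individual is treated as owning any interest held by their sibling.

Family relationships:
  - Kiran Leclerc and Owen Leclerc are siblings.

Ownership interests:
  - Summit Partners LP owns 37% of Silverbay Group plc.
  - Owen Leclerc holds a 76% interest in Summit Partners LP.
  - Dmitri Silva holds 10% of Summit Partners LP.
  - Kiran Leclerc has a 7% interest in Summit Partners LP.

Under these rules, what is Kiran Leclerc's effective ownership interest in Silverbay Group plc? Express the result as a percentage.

By sibling attribution (R3), Kiran Leclerc is treated as also owning Owen Leclerc's interest in Summit Partners LP, giving 7% + 76% = 83%.
Chain via Summit Partners LP (R1): 83% × 37% = 30.71% of Silverbay Group plc.

30.71%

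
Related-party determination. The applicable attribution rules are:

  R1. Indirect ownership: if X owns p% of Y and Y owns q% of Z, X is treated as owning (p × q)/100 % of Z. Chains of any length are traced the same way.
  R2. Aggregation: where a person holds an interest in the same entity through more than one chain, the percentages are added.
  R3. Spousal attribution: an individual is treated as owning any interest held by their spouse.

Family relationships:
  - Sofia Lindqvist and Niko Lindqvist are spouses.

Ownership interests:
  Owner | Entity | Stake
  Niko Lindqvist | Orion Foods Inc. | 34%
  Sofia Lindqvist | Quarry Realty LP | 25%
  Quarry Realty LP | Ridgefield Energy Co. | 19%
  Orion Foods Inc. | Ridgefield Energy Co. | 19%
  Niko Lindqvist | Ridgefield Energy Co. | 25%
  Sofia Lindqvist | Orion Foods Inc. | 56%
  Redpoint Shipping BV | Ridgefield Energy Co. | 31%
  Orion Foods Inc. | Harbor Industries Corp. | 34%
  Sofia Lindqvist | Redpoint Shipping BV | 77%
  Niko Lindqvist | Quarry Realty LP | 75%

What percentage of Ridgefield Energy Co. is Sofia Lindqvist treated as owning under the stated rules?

84.97%

By spousal attribution (R3), Sofia Lindqvist is treated as also owning Niko Lindqvist's interest in Quarry Realty LP, giving 25% + 75% = 100%.
By spousal attribution (R3), Sofia Lindqvist is treated as also owning Niko Lindqvist's interest in Orion Foods Inc, giving 56% + 34% = 90%.
By spousal attribution (R3), Sofia Lindqvist is treated as owning Niko Lindqvist's 25% interest in Ridgefield Energy Co.
Chain via Quarry Realty LP (R1): 100% × 19% = 19% of Ridgefield Energy Co.
Chain via Orion Foods Inc. (R1): 90% × 19% = 17.1% of Ridgefield Energy Co.
Chain via Redpoint Shipping BV (R1): 77% × 31% = 23.87% of Ridgefield Energy Co.
Direct interest in Ridgefield Energy Co: 25%.
Aggregating (R2): 19% + 17.1% + 23.87% + 25% = 84.97%.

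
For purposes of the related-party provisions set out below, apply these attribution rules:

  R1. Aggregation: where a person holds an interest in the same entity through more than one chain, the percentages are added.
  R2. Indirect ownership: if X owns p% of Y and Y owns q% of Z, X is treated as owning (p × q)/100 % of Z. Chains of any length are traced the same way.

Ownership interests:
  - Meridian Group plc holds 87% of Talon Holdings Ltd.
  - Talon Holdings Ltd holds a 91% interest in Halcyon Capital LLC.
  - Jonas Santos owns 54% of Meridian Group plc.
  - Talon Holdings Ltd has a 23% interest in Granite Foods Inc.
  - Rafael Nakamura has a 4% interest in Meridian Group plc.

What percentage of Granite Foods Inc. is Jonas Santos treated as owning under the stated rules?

10.8054%

Chain via Meridian Group plc → Talon Holdings Ltd (R2): 54% × 87% × 23% = 10.8054% of Granite Foods Inc.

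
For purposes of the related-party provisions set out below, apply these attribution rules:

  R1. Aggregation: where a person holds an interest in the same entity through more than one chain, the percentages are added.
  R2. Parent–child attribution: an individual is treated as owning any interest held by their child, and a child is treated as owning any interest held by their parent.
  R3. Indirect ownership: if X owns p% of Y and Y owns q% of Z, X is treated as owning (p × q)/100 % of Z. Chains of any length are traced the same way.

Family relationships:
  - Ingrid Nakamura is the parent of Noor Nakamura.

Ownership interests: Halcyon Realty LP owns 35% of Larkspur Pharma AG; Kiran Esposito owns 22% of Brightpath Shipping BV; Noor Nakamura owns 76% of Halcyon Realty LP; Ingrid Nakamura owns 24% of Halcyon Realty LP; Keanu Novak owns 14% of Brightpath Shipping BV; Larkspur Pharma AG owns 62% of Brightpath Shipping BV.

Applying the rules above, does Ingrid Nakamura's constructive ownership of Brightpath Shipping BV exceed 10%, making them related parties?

By parent–child attribution (R2), Ingrid Nakamura is treated as also owning Noor Nakamura's interest in Halcyon Realty LP, giving 24% + 76% = 100%.
Chain via Halcyon Realty LP → Larkspur Pharma AG (R3): 100% × 35% × 62% = 21.7% of Brightpath Shipping BV.
21.7% exceeds the 10% threshold, so Ingrid is a related party to Brightpath Shipping BV.

Yes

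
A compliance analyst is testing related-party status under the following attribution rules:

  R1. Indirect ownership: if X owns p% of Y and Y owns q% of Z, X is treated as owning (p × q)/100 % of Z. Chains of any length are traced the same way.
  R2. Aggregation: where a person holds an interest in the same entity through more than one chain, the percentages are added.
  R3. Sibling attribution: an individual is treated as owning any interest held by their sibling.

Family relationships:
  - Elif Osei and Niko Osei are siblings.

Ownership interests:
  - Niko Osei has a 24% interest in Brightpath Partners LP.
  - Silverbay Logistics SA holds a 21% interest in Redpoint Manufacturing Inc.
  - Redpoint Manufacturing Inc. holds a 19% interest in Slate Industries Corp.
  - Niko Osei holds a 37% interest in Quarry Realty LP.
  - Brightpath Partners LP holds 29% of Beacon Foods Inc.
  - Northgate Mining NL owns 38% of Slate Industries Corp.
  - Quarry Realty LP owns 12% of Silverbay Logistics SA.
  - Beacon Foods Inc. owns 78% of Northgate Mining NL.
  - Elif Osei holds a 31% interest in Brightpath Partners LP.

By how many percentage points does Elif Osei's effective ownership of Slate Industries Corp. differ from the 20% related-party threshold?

By sibling attribution (R3), Elif Osei is treated as also owning Niko Osei's interest in Brightpath Partners LP, giving 31% + 24% = 55%.
By sibling attribution (R3), Elif Osei is treated as owning Niko Osei's 37% interest in Quarry Realty LP.
Chain via Brightpath Partners LP → Beacon Foods Inc. → Northgate Mining NL (R1): 55% × 29% × 78% × 38% = 4.72758% of Slate Industries Corp.
Chain via Quarry Realty LP → Silverbay Logistics SA → Redpoint Manufacturing Inc. (R1): 37% × 12% × 21% × 19% = 0.177156% of Slate Industries Corp.
Aggregating (R2): 4.72758% + 0.177156% = 4.904736%.
4.904736% falls short of the 20% threshold by 15.095264 percentage points.

15.095264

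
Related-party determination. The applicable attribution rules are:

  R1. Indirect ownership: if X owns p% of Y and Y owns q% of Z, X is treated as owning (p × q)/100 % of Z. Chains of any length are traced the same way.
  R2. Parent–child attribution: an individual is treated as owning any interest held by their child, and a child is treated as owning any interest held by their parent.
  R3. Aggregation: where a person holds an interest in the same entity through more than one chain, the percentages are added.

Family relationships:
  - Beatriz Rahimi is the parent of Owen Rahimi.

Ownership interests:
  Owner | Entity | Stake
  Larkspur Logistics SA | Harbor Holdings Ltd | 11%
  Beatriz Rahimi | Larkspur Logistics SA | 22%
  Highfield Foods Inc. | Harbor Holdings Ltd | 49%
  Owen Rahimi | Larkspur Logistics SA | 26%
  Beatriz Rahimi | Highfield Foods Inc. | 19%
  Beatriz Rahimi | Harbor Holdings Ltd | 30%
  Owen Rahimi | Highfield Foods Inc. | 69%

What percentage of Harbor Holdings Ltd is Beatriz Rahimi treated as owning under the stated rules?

By parent–child attribution (R2), Beatriz Rahimi is treated as also owning Owen Rahimi's interest in Highfield Foods Inc, giving 19% + 69% = 88%.
By parent–child attribution (R2), Beatriz Rahimi is treated as also owning Owen Rahimi's interest in Larkspur Logistics SA, giving 22% + 26% = 48%.
Chain via Highfield Foods Inc. (R1): 88% × 49% = 43.12% of Harbor Holdings Ltd.
Chain via Larkspur Logistics SA (R1): 48% × 11% = 5.28% of Harbor Holdings Ltd.
Direct interest in Harbor Holdings Ltd: 30%.
Aggregating (R3): 43.12% + 5.28% + 30% = 78.4%.

78.4%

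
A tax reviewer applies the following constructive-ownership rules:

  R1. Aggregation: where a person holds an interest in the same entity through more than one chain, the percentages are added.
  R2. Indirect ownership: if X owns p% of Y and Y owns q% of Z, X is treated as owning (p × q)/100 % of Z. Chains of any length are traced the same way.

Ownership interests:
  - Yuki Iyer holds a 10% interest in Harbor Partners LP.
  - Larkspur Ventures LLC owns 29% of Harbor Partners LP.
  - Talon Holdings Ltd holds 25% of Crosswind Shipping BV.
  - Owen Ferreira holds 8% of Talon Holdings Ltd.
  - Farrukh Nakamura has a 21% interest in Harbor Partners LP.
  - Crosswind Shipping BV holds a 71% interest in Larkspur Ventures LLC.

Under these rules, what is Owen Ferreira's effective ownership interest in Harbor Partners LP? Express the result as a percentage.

0.4118%

Chain via Talon Holdings Ltd → Crosswind Shipping BV → Larkspur Ventures LLC (R2): 8% × 25% × 71% × 29% = 0.4118% of Harbor Partners LP.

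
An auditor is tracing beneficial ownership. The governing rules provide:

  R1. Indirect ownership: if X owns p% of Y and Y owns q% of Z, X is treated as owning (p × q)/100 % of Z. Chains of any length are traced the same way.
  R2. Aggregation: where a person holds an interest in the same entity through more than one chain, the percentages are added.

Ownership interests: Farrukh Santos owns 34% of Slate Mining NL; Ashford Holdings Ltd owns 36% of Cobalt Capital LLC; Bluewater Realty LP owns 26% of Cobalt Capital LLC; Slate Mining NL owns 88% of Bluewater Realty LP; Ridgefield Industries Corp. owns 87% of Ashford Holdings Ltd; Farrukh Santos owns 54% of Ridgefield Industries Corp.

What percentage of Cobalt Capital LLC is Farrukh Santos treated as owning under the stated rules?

24.692%

Chain via Ridgefield Industries Corp. → Ashford Holdings Ltd (R1): 54% × 87% × 36% = 16.9128% of Cobalt Capital LLC.
Chain via Slate Mining NL → Bluewater Realty LP (R1): 34% × 88% × 26% = 7.7792% of Cobalt Capital LLC.
Aggregating (R2): 16.9128% + 7.7792% = 24.692%.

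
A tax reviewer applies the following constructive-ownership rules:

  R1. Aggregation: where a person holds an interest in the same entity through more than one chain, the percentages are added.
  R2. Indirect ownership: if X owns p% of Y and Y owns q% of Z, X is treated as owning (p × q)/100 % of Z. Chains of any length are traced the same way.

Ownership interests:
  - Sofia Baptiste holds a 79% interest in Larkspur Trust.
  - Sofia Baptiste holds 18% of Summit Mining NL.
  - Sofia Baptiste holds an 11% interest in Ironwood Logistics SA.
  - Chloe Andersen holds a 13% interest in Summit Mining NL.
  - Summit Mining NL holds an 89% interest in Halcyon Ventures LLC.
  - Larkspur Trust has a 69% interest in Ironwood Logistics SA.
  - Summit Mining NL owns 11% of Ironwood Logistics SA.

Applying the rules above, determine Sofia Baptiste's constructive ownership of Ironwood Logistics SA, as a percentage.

Chain via Summit Mining NL (R2): 18% × 11% = 1.98% of Ironwood Logistics SA.
Chain via Larkspur Trust (R2): 79% × 69% = 54.51% of Ironwood Logistics SA.
Direct interest in Ironwood Logistics SA: 11%.
Aggregating (R1): 1.98% + 54.51% + 11% = 67.49%.

67.49%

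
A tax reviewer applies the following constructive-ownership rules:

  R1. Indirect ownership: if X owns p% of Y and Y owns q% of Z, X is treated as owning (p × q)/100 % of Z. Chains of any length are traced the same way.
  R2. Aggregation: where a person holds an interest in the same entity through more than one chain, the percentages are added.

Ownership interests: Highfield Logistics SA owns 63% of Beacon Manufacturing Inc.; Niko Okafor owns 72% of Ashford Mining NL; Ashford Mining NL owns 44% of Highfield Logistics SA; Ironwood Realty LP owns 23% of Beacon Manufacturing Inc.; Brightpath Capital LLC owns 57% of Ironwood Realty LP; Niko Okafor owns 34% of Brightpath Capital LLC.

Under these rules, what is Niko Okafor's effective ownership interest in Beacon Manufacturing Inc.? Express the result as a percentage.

Chain via Ashford Mining NL → Highfield Logistics SA (R1): 72% × 44% × 63% = 19.9584% of Beacon Manufacturing Inc.
Chain via Brightpath Capital LLC → Ironwood Realty LP (R1): 34% × 57% × 23% = 4.4574% of Beacon Manufacturing Inc.
Aggregating (R2): 19.9584% + 4.4574% = 24.4158%.

24.4158%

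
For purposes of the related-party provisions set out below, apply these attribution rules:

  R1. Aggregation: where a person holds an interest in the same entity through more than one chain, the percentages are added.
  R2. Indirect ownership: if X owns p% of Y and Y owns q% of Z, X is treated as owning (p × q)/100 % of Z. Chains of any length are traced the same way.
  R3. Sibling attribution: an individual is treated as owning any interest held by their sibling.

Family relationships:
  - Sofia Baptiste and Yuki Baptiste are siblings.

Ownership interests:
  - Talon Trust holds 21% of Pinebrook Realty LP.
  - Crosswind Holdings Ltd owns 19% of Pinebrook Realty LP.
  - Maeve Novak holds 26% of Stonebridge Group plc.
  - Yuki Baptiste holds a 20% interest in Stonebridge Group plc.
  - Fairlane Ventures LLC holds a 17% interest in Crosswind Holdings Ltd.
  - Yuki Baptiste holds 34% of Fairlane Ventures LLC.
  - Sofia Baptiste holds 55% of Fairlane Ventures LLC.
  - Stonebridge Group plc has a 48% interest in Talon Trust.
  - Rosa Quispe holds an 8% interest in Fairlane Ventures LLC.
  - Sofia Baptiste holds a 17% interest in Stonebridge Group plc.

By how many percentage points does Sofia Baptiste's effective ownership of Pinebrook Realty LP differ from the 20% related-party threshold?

13.3957

By sibling attribution (R3), Sofia Baptiste is treated as also owning Yuki Baptiste's interest in Stonebridge Group plc, giving 17% + 20% = 37%.
By sibling attribution (R3), Sofia Baptiste is treated as also owning Yuki Baptiste's interest in Fairlane Ventures LLC, giving 55% + 34% = 89%.
Chain via Stonebridge Group plc → Talon Trust (R2): 37% × 48% × 21% = 3.7296% of Pinebrook Realty LP.
Chain via Fairlane Ventures LLC → Crosswind Holdings Ltd (R2): 89% × 17% × 19% = 2.8747% of Pinebrook Realty LP.
Aggregating (R1): 3.7296% + 2.8747% = 6.6043%.
6.6043% falls short of the 20% threshold by 13.3957 percentage points.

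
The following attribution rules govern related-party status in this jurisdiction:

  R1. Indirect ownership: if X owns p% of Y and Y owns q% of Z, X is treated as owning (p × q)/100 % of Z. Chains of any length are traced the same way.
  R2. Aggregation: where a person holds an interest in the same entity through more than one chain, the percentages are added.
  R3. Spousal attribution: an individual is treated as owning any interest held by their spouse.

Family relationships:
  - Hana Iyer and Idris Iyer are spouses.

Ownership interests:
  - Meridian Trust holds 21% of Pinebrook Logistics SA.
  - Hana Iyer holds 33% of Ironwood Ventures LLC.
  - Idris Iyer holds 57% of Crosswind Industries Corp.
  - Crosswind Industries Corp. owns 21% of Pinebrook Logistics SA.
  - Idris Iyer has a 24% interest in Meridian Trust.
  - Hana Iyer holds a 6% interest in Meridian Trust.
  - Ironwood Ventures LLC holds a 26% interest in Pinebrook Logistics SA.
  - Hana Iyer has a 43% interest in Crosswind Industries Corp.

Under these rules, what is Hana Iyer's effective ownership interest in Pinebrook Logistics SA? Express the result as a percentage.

By spousal attribution (R3), Hana Iyer is treated as also owning Idris Iyer's interest in Meridian Trust, giving 6% + 24% = 30%.
By spousal attribution (R3), Hana Iyer is treated as also owning Idris Iyer's interest in Crosswind Industries Corp, giving 43% + 57% = 100%.
Chain via Meridian Trust (R1): 30% × 21% = 6.3% of Pinebrook Logistics SA.
Chain via Crosswind Industries Corp. (R1): 100% × 21% = 21% of Pinebrook Logistics SA.
Chain via Ironwood Ventures LLC (R1): 33% × 26% = 8.58% of Pinebrook Logistics SA.
Aggregating (R2): 6.3% + 21% + 8.58% = 35.88%.

35.88%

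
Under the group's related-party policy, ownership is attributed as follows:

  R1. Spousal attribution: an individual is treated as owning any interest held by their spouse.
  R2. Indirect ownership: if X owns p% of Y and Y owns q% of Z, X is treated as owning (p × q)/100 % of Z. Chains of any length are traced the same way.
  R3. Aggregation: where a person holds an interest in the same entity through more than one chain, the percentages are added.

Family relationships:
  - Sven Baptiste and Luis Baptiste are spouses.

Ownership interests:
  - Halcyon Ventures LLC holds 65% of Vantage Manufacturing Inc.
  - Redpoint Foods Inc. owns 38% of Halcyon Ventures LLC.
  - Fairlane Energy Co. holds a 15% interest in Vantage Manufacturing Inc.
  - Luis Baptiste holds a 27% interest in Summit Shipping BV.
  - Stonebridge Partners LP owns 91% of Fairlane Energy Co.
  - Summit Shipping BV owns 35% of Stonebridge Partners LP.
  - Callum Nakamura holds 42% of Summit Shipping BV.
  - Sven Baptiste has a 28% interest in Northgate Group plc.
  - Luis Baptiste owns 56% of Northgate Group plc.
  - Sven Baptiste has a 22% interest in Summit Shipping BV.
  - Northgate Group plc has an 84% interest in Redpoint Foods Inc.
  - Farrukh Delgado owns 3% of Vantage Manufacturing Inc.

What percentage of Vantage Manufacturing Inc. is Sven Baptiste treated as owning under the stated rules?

By spousal attribution (R1), Sven Baptiste is treated as also owning Luis Baptiste's interest in Northgate Group plc, giving 28% + 56% = 84%.
By spousal attribution (R1), Sven Baptiste is treated as also owning Luis Baptiste's interest in Summit Shipping BV, giving 22% + 27% = 49%.
Chain via Northgate Group plc → Redpoint Foods Inc. → Halcyon Ventures LLC (R2): 84% × 84% × 38% × 65% = 17.42832% of Vantage Manufacturing Inc.
Chain via Summit Shipping BV → Stonebridge Partners LP → Fairlane Energy Co. (R2): 49% × 35% × 91% × 15% = 2.340975% of Vantage Manufacturing Inc.
Aggregating (R3): 17.42832% + 2.340975% = 19.769295%.

19.769295%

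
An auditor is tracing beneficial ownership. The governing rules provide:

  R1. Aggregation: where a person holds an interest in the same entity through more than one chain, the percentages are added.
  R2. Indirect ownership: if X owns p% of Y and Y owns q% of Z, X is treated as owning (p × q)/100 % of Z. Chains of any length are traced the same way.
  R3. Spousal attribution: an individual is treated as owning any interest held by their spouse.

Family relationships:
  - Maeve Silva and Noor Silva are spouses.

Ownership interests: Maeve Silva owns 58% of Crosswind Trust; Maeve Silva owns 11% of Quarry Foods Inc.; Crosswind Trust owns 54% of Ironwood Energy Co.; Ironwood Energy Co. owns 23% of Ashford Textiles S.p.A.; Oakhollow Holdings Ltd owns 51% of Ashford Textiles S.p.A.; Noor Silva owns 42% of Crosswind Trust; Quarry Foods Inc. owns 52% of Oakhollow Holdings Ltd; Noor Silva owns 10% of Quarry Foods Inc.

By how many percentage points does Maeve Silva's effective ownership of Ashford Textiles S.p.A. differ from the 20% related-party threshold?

By spousal attribution (R3), Maeve Silva is treated as also owning Noor Silva's interest in Crosswind Trust, giving 58% + 42% = 100%.
By spousal attribution (R3), Maeve Silva is treated as also owning Noor Silva's interest in Quarry Foods Inc, giving 11% + 10% = 21%.
Chain via Crosswind Trust → Ironwood Energy Co. (R2): 100% × 54% × 23% = 12.42% of Ashford Textiles S.p.A.
Chain via Quarry Foods Inc. → Oakhollow Holdings Ltd (R2): 21% × 52% × 51% = 5.5692% of Ashford Textiles S.p.A.
Aggregating (R1): 12.42% + 5.5692% = 17.9892%.
17.9892% falls short of the 20% threshold by 2.0108 percentage points.

2.0108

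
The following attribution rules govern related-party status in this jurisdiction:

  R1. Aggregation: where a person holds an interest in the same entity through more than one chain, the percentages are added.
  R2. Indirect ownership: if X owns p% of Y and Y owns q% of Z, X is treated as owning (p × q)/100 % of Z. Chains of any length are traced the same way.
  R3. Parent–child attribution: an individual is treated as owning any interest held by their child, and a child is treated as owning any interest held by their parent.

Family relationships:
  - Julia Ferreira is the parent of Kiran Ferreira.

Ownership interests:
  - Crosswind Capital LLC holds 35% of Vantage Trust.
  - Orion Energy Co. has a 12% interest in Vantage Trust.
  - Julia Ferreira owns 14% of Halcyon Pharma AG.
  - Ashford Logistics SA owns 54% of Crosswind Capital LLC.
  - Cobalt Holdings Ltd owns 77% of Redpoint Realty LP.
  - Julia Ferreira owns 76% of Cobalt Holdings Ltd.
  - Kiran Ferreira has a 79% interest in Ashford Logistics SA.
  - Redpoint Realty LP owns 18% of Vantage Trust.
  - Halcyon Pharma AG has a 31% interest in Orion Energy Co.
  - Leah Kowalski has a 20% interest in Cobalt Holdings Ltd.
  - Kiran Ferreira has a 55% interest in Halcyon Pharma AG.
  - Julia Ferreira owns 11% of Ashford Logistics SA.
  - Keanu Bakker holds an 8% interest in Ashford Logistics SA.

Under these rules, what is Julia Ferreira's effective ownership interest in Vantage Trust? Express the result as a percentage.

30.1104%

By parent–child attribution (R3), Julia Ferreira is treated as also owning Kiran Ferreira's interest in Ashford Logistics SA, giving 11% + 79% = 90%.
By parent–child attribution (R3), Julia Ferreira is treated as also owning Kiran Ferreira's interest in Halcyon Pharma AG, giving 14% + 55% = 69%.
Chain via Ashford Logistics SA → Crosswind Capital LLC (R2): 90% × 54% × 35% = 17.01% of Vantage Trust.
Chain via Cobalt Holdings Ltd → Redpoint Realty LP (R2): 76% × 77% × 18% = 10.5336% of Vantage Trust.
Chain via Halcyon Pharma AG → Orion Energy Co. (R2): 69% × 31% × 12% = 2.5668% of Vantage Trust.
Aggregating (R1): 17.01% + 10.5336% + 2.5668% = 30.1104%.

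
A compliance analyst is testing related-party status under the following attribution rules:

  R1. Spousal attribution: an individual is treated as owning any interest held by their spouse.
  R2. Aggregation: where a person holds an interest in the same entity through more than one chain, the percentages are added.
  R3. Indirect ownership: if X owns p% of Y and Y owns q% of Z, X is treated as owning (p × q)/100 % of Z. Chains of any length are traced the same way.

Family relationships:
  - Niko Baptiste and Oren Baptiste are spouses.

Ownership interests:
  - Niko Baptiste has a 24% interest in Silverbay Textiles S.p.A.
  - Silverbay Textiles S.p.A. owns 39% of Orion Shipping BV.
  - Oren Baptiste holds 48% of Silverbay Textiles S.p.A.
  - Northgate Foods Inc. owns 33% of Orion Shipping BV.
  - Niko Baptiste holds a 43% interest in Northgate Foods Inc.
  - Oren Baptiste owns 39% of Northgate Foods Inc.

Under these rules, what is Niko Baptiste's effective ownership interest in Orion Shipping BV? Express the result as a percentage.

55.14%

By spousal attribution (R1), Niko Baptiste is treated as also owning Oren Baptiste's interest in Northgate Foods Inc, giving 43% + 39% = 82%.
By spousal attribution (R1), Niko Baptiste is treated as also owning Oren Baptiste's interest in Silverbay Textiles S.p.A, giving 24% + 48% = 72%.
Chain via Northgate Foods Inc. (R3): 82% × 33% = 27.06% of Orion Shipping BV.
Chain via Silverbay Textiles S.p.A. (R3): 72% × 39% = 28.08% of Orion Shipping BV.
Aggregating (R2): 27.06% + 28.08% = 55.14%.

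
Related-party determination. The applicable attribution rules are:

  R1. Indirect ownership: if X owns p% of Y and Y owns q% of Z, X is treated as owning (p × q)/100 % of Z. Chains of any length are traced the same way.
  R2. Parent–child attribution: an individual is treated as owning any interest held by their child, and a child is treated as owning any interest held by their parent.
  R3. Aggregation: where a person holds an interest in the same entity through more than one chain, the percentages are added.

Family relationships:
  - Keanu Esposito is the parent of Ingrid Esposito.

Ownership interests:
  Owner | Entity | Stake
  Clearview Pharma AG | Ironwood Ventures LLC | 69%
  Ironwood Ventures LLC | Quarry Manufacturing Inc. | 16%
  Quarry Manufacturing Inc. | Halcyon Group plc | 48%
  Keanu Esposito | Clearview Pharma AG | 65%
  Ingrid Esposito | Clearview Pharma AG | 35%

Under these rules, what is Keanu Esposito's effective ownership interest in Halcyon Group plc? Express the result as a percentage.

5.2992%

By parent–child attribution (R2), Keanu Esposito is treated as also owning Ingrid Esposito's interest in Clearview Pharma AG, giving 65% + 35% = 100%.
Chain via Clearview Pharma AG → Ironwood Ventures LLC → Quarry Manufacturing Inc. (R1): 100% × 69% × 16% × 48% = 5.2992% of Halcyon Group plc.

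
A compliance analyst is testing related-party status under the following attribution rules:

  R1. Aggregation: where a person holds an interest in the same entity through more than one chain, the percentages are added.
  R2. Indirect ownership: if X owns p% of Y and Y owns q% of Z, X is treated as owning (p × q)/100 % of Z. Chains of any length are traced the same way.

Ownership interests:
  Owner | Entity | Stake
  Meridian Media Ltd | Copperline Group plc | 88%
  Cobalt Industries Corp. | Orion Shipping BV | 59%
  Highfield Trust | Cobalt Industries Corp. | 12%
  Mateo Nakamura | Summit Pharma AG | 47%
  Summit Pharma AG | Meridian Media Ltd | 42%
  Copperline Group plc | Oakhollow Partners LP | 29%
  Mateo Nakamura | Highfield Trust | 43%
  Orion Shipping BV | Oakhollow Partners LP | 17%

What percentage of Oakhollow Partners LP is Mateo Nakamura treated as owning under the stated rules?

5.555196%

Chain via Highfield Trust → Cobalt Industries Corp. → Orion Shipping BV (R2): 43% × 12% × 59% × 17% = 0.517548% of Oakhollow Partners LP.
Chain via Summit Pharma AG → Meridian Media Ltd → Copperline Group plc (R2): 47% × 42% × 88% × 29% = 5.037648% of Oakhollow Partners LP.
Aggregating (R1): 0.517548% + 5.037648% = 5.555196%.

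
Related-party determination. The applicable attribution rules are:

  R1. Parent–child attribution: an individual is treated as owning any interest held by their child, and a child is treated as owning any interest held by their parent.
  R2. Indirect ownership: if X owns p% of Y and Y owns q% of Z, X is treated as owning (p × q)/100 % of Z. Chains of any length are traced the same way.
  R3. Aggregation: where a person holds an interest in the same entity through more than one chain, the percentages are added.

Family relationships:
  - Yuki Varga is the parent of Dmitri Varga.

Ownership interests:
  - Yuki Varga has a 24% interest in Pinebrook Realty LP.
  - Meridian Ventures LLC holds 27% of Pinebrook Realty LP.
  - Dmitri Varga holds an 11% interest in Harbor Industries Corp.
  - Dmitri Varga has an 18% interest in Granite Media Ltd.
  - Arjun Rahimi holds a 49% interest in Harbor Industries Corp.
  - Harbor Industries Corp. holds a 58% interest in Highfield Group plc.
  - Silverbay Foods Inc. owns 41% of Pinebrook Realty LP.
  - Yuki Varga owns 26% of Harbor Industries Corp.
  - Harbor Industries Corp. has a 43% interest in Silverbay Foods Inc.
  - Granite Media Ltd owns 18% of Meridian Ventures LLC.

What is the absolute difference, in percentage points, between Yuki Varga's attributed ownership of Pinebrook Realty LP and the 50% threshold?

18.6021

By parent–child attribution (R1), Yuki Varga is treated as also owning Dmitri Varga's interest in Harbor Industries Corp, giving 26% + 11% = 37%.
By parent–child attribution (R1), Yuki Varga is treated as owning Dmitri Varga's 18% interest in Granite Media Ltd.
Chain via Harbor Industries Corp. → Silverbay Foods Inc. (R2): 37% × 43% × 41% = 6.5231% of Pinebrook Realty LP.
Direct interest in Pinebrook Realty LP: 24%.
Chain via Granite Media Ltd → Meridian Ventures LLC (R2): 18% × 18% × 27% = 0.8748% of Pinebrook Realty LP.
Aggregating (R3): 6.5231% + 24% + 0.8748% = 31.3979%.
31.3979% falls short of the 50% threshold by 18.6021 percentage points.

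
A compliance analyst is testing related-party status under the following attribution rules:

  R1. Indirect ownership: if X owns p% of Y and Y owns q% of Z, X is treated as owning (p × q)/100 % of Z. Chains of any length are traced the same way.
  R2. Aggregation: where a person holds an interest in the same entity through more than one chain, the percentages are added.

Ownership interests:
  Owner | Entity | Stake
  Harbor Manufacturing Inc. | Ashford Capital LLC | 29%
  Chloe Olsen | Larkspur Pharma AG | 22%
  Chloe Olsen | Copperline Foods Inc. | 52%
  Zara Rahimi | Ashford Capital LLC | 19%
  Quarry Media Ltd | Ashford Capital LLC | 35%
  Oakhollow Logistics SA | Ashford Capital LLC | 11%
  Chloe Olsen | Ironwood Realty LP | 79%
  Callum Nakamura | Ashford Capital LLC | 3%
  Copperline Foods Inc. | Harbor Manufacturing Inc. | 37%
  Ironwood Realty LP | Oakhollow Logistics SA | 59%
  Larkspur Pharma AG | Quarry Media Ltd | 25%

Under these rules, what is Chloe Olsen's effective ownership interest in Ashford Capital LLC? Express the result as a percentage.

Chain via Ironwood Realty LP → Oakhollow Logistics SA (R1): 79% × 59% × 11% = 5.1271% of Ashford Capital LLC.
Chain via Copperline Foods Inc. → Harbor Manufacturing Inc. (R1): 52% × 37% × 29% = 5.5796% of Ashford Capital LLC.
Chain via Larkspur Pharma AG → Quarry Media Ltd (R1): 22% × 25% × 35% = 1.925% of Ashford Capital LLC.
Aggregating (R2): 5.1271% + 5.5796% + 1.925% = 12.6317%.

12.6317%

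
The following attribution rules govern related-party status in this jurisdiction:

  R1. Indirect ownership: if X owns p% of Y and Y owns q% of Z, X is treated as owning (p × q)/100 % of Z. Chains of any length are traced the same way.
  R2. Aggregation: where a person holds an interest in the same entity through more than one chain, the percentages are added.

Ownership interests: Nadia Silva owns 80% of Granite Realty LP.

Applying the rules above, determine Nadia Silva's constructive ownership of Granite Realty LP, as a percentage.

80%

Direct interest in Granite Realty LP: 80%.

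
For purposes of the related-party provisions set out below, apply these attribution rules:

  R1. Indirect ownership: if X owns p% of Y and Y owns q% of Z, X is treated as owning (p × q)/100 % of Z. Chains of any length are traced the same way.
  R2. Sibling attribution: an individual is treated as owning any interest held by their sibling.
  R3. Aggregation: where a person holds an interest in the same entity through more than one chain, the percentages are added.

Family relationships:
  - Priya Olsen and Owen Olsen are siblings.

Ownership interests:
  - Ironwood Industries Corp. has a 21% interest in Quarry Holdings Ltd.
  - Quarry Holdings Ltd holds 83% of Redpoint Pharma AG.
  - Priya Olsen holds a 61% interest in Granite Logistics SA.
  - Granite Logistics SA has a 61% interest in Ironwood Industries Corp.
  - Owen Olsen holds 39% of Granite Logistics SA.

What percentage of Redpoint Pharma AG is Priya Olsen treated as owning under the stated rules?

10.6323%

By sibling attribution (R2), Priya Olsen is treated as also owning Owen Olsen's interest in Granite Logistics SA, giving 61% + 39% = 100%.
Chain via Granite Logistics SA → Ironwood Industries Corp. → Quarry Holdings Ltd (R1): 100% × 61% × 21% × 83% = 10.6323% of Redpoint Pharma AG.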